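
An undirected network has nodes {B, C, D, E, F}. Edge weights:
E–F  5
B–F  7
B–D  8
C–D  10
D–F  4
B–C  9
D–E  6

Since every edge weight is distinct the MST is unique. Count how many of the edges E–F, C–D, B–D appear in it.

1

Kruskal: consider edges lightest-first.
D–F (4): add. Components now {B} {C} {D,F} {E}
E–F (5): add. Components now {B} {C} {D,E,F}
D–E (6): skip — D and E already connected.
B–F (7): add. Components now {B,D,E,F} {C}
B–D (8): skip — B and D already connected.
B–C (9): add. Components now {B,C,D,E,F}
MST edge set: {D–F, E–F, B–F, B–C}.
Of the listed edges, {E–F} are in the MST → 1.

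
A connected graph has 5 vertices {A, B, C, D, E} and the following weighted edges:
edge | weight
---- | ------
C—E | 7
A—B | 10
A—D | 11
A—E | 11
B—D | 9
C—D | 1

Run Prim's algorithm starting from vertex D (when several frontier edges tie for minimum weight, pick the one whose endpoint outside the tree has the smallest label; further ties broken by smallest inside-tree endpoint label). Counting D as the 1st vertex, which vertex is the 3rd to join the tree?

E

Prim, starting at D.
Step 1: cheapest edge leaving the tree is C—D (1); add C.
Step 2: cheapest edge leaving the tree is C—E (7); add E.
Step 3: cheapest edge leaving the tree is B—D (9); add B.
Step 4: cheapest edge leaving the tree is A—B (10); add A.
Vertex order: D, C, E, B, A. The 3rd vertex is E.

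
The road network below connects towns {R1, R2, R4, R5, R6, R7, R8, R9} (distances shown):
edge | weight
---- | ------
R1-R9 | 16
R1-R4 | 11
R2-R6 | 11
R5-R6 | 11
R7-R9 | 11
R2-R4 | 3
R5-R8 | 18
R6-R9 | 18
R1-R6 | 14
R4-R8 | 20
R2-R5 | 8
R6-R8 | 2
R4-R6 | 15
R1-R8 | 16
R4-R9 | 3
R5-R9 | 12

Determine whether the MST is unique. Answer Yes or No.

Sort edges by weight, then run Kruskal:
R6-R8 (2): add — endpoints in different components.
R2-R4 (3): add — endpoints in different components.
R4-R9 (3): add — endpoints in different components.
R2-R5 (8): add — endpoints in different components.
R1-R4 (11): add — endpoints in different components.
R2-R6 (11): add — endpoints in different components.
R5-R6 (11): skip — R5 and R6 already connected.
R7-R9 (11): add — endpoints in different components.
Non-tree edge R5-R6 has weight 11, equal to the heaviest edge on its tree cycle — swapping gives another MST of the same weight. Not unique.

No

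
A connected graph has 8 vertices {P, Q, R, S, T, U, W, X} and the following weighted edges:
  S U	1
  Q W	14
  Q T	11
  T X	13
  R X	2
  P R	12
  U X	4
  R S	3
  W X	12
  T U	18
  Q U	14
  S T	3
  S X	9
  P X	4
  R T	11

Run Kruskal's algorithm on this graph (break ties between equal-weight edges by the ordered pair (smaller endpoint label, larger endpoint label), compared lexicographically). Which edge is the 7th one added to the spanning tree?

W-X

Sort edges by weight, then run Kruskal:
S U (1): add — endpoints in different components.
R X (2): add — endpoints in different components.
R S (3): add — endpoints in different components.
S T (3): add — endpoints in different components.
P X (4): add — endpoints in different components.
U X (4): skip — X and U already connected.
S X (9): skip — S and X already connected.
Q T (11): add — endpoints in different components.
R T (11): skip — R and T already connected.
P R (12): skip — P and R already connected.
W X (12): add — endpoints in different components.
The 7th edge added is W X.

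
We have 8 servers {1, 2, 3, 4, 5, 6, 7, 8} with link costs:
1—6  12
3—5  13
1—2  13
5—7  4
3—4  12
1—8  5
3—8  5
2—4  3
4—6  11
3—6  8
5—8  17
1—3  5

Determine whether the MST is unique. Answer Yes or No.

No

Sort edges by weight, then run Kruskal:
2—4 (3): add — endpoints in different components.
5—7 (4): add — endpoints in different components.
1—3 (5): add — endpoints in different components.
1—8 (5): add — endpoints in different components.
3—8 (5): skip — 3 and 8 already connected.
3—6 (8): add — endpoints in different components.
4—6 (11): add — endpoints in different components.
1—6 (12): skip — 1 and 6 already connected.
3—4 (12): skip — 3 and 4 already connected.
1—2 (13): skip — 1 and 2 already connected.
3—5 (13): add — endpoints in different components.
Non-tree edge 3—8 has weight 5, equal to the heaviest edge on its tree cycle — swapping gives another MST of the same weight. Not unique.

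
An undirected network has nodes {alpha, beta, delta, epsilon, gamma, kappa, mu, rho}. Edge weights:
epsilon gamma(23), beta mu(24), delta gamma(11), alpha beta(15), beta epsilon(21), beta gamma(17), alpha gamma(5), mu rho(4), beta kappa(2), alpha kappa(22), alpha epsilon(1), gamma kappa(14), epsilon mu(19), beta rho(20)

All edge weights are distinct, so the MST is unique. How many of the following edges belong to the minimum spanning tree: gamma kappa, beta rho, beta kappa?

2

Sort edges by weight, then run Kruskal:
alpha epsilon (1): add — endpoints in different components.
beta kappa (2): add — endpoints in different components.
mu rho (4): add — endpoints in different components.
alpha gamma (5): add — endpoints in different components.
delta gamma (11): add — endpoints in different components.
gamma kappa (14): add — endpoints in different components.
alpha beta (15): skip — alpha and beta already connected.
beta gamma (17): skip — gamma and beta already connected.
epsilon mu (19): add — endpoints in different components.
MST edge set: {alpha epsilon, beta kappa, mu rho, alpha gamma, delta gamma, gamma kappa, epsilon mu}.
Of the listed edges, {gamma kappa, beta kappa} are in the MST → 2.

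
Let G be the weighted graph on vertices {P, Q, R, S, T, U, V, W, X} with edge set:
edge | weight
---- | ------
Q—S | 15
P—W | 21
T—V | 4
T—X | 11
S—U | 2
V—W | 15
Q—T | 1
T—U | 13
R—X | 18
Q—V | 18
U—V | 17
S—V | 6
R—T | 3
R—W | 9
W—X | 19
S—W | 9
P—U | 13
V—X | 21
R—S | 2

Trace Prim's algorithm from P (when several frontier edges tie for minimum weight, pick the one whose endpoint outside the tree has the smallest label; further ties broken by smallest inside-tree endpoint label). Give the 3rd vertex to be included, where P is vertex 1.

S

Grow the tree from P using Prim:
Step 1: cheapest edge leaving the tree is P—U (13); add U.
Step 2: cheapest edge leaving the tree is S—U (2); add S.
Step 3: cheapest edge leaving the tree is R—S (2); add R.
Step 4: cheapest edge leaving the tree is R—T (3); add T.
Step 5: cheapest edge leaving the tree is Q—T (1); add Q.
Step 6: cheapest edge leaving the tree is T—V (4); add V.
Step 7: cheapest edge leaving the tree is R—W (9); add W.
Step 8: cheapest edge leaving the tree is T—X (11); add X.
Vertex order: P, U, S, R, T, Q, V, W, X. The 3rd vertex is S.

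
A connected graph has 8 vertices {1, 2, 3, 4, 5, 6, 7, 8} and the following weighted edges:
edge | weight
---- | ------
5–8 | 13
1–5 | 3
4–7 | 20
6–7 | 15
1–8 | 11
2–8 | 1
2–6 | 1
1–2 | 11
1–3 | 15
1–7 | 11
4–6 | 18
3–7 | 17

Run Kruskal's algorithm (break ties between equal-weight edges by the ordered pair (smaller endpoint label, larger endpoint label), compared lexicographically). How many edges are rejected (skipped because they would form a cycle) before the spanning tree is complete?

Kruskal's algorithm — process edges by increasing weight (ties by edge label):
2–6 (1): add — endpoints in different components.
2–8 (1): add — endpoints in different components.
1–5 (3): add — endpoints in different components.
1–2 (11): add — endpoints in different components.
1–7 (11): add — endpoints in different components.
1–8 (11): skip — 1 and 8 already connected.
5–8 (13): skip — 5 and 8 already connected.
1–3 (15): add — endpoints in different components.
6–7 (15): skip — 6 and 7 already connected.
3–7 (17): skip — 3 and 7 already connected.
4–6 (18): add — endpoints in different components.
Edges rejected before the tree was complete: 4.

4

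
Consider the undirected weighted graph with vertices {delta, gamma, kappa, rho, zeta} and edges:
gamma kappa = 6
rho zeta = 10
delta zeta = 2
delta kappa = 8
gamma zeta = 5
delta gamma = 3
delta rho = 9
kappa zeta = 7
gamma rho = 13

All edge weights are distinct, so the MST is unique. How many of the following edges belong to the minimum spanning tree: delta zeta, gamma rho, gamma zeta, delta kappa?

Kruskal: consider edges lightest-first.
delta zeta (2): add — endpoints in different components.
delta gamma (3): add — endpoints in different components.
gamma zeta (5): skip — gamma and zeta already connected.
gamma kappa (6): add — endpoints in different components.
kappa zeta (7): skip — kappa and zeta already connected.
delta kappa (8): skip — kappa and delta already connected.
delta rho (9): add — endpoints in different components.
MST edge set: {delta zeta, delta gamma, gamma kappa, delta rho}.
Of the listed edges, {delta zeta} are in the MST → 1.

1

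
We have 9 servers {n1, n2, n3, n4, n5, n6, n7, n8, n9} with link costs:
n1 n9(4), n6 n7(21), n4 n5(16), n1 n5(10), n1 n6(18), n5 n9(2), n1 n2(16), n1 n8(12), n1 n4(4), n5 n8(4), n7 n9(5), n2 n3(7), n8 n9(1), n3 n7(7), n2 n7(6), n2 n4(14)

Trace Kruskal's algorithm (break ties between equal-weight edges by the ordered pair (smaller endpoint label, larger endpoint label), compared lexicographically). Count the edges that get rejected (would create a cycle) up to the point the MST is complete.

7

Sort edges by weight, then run Kruskal:
n8 n9 (1): add — endpoints in different components.
n5 n9 (2): add — endpoints in different components.
n1 n4 (4): add — endpoints in different components.
n1 n9 (4): add — endpoints in different components.
n5 n8 (4): skip — n5 and n8 already connected.
n7 n9 (5): add — endpoints in different components.
n2 n7 (6): add — endpoints in different components.
n2 n3 (7): add — endpoints in different components.
n3 n7 (7): skip — n7 and n3 already connected.
n1 n5 (10): skip — n5 and n1 already connected.
n1 n8 (12): skip — n1 and n8 already connected.
n2 n4 (14): skip — n2 and n4 already connected.
n1 n2 (16): skip — n1 and n2 already connected.
n4 n5 (16): skip — n5 and n4 already connected.
n1 n6 (18): add — endpoints in different components.
Edges rejected before the tree was complete: 7.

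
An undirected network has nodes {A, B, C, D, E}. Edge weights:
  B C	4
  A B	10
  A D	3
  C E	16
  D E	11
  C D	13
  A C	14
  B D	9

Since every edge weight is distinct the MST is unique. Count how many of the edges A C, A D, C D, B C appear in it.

Kruskal: consider edges lightest-first.
A D (3): add. Components now {A,D} {B} {C} {E}
B C (4): add. Components now {A,D} {B,C} {E}
B D (9): add. Components now {A,B,C,D} {E}
A B (10): skip — A and B already connected.
D E (11): add. Components now {A,B,C,D,E}
MST edge set: {A D, B C, B D, D E}.
Of the listed edges, {A D, B C} are in the MST → 2.

2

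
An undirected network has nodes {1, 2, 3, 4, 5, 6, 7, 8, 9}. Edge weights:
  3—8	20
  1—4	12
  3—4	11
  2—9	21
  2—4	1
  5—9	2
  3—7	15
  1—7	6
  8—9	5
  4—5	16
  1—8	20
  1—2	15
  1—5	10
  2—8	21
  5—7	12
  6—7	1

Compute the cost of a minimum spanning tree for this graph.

Sort edges by weight, then run Kruskal:
2—4 (1): add — endpoints in different components.
6—7 (1): add — endpoints in different components.
5—9 (2): add — endpoints in different components.
8—9 (5): add — endpoints in different components.
1—7 (6): add — endpoints in different components.
1—5 (10): add — endpoints in different components.
3—4 (11): add — endpoints in different components.
1—4 (12): add — endpoints in different components.
MST edges: 2—4, 6—7, 5—9, 8—9, 1—7, 1—5, 3—4, 1—4; total weight 1+1+2+5+6+10+11+12 = 48.

48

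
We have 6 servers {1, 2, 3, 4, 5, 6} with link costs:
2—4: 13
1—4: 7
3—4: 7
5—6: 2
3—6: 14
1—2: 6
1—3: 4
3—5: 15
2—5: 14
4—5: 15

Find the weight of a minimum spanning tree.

33

Kruskal's algorithm — process edges by increasing weight (ties by edge label):
5—6 (2): add — endpoints in different components.
1—3 (4): add — endpoints in different components.
1—2 (6): add — endpoints in different components.
1—4 (7): add — endpoints in different components.
3—4 (7): skip — 3 and 4 already connected.
2—4 (13): skip — 2 and 4 already connected.
2—5 (14): add — endpoints in different components.
MST edges: 5—6, 1—3, 1—2, 1—4, 2—5; total weight 2+4+6+7+14 = 33.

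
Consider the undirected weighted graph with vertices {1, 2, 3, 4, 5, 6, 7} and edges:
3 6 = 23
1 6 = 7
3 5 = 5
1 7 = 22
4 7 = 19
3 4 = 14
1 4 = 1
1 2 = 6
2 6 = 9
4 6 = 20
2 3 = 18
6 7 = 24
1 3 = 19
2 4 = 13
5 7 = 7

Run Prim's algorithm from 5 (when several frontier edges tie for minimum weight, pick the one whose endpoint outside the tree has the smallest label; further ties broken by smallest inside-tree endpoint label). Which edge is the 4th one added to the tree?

Prim's algorithm from 5:
Step 1: cheapest edge leaving the tree is 3 5 (5); add 3.
Step 2: cheapest edge leaving the tree is 5 7 (7); add 7.
Step 3: cheapest edge leaving the tree is 3 4 (14); add 4.
Step 4: cheapest edge leaving the tree is 1 4 (1); add 1.
Step 5: cheapest edge leaving the tree is 1 2 (6); add 2.
Step 6: cheapest edge leaving the tree is 1 6 (7); add 6.
The 4th edge added is 1 4.

1-4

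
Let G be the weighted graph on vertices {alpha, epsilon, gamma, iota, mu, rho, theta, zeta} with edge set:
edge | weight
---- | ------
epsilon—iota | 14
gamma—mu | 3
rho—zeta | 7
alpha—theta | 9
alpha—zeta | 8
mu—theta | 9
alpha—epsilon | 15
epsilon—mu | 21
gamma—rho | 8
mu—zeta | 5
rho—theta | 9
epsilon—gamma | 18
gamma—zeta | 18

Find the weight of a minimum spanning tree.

Sort edges by weight, then run Kruskal:
gamma—mu (3): add — endpoints in different components.
mu—zeta (5): add — endpoints in different components.
rho—zeta (7): add — endpoints in different components.
alpha—zeta (8): add — endpoints in different components.
gamma—rho (8): skip — gamma and rho already connected.
alpha—theta (9): add — endpoints in different components.
mu—theta (9): skip — theta and mu already connected.
rho—theta (9): skip — theta and rho already connected.
epsilon—iota (14): add — endpoints in different components.
alpha—epsilon (15): add — endpoints in different components.
MST edges: gamma—mu, mu—zeta, rho—zeta, alpha—zeta, alpha—theta, epsilon—iota, alpha—epsilon; total weight 3+5+7+8+9+14+15 = 61.

61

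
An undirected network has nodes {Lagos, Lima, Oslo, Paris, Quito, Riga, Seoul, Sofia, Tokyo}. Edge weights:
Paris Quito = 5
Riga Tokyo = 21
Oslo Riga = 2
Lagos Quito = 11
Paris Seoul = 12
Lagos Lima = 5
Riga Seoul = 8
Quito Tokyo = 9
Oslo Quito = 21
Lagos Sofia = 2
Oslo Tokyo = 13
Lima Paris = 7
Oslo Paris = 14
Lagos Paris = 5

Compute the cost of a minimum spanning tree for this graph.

Prim's algorithm from Tokyo:
Step 1: frontier [Quito Tokyo 9, Oslo Tokyo 13, Riga Tokyo 21] → take Quito Tokyo (9); add Quito.
Step 2: frontier [Paris Quito 5, Lagos Quito 11, Oslo Quito 21, Oslo Tokyo 13, Riga Tokyo 21] → take Paris Quito (5); add Paris.
Step 3: frontier [Lagos Paris 5, Lima Paris 7, Paris Seoul 12, Oslo Paris 14, Lagos Quito 11, Oslo Quito 21, Oslo Tokyo 13, Riga Tokyo 21] → take Lagos Paris (5); add Lagos.
Step 4: frontier [Lagos Sofia 2, Lagos Lima 5, Lima Paris 7, Paris Seoul 12, Oslo Paris 14, Oslo Quito 21, Oslo Tokyo 13, Riga Tokyo 21] → take Lagos Sofia (2); add Sofia.
Step 5: frontier [Lagos Lima 5, Lima Paris 7, Paris Seoul 12, Oslo Paris 14, Oslo Quito 21, Oslo Tokyo 13, Riga Tokyo 21] → take Lagos Lima (5); add Lima.
Step 6: frontier [Paris Seoul 12, Oslo Paris 14, Oslo Quito 21, Oslo Tokyo 13, Riga Tokyo 21] → take Paris Seoul (12); add Seoul.
Step 7: frontier [Oslo Paris 14, Oslo Quito 21, Riga Seoul 8, Oslo Tokyo 13, Riga Tokyo 21] → take Riga Seoul (8); add Riga.
Step 8: frontier [Oslo Paris 14, Oslo Quito 21, Oslo Riga 2, Oslo Tokyo 13] → take Oslo Riga (2); add Oslo.
MST edges: Quito Tokyo, Paris Quito, Lagos Paris, Lagos Sofia, Lagos Lima, Paris Seoul, Riga Seoul, Oslo Riga; total weight 9+5+5+2+5+12+8+2 = 48.

48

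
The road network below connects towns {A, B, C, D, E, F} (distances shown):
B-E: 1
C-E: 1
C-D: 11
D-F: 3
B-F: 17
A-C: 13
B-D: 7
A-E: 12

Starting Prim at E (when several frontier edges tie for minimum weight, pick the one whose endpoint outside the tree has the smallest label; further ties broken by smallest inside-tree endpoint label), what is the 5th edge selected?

A-E

Prim, starting at E.
Step 1: frontier [B-E 1, C-E 1, A-E 12] → take B-E (1); add B.
Step 2: frontier [B-D 7, B-F 17, C-E 1, A-E 12] → take C-E (1); add C.
Step 3: frontier [B-D 7, B-F 17, C-D 11, A-C 13, A-E 12] → take B-D (7); add D.
Step 4: frontier [B-F 17, A-C 13, D-F 3, A-E 12] → take D-F (3); add F.
Step 5: frontier [A-C 13, A-E 12] → take A-E (12); add A.
The 5th edge added is A-E.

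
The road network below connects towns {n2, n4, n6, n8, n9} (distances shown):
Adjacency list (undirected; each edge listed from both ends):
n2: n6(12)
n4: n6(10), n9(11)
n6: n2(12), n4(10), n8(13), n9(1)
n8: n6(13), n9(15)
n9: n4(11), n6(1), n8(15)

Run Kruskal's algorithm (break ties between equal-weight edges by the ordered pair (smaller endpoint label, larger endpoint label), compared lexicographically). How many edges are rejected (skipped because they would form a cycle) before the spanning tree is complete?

1

Kruskal: consider edges lightest-first.
n6-n9 (1): add — endpoints in different components.
n4-n6 (10): add — endpoints in different components.
n4-n9 (11): skip — n4 and n9 already connected.
n2-n6 (12): add — endpoints in different components.
n6-n8 (13): add — endpoints in different components.
Edges rejected before the tree was complete: 1.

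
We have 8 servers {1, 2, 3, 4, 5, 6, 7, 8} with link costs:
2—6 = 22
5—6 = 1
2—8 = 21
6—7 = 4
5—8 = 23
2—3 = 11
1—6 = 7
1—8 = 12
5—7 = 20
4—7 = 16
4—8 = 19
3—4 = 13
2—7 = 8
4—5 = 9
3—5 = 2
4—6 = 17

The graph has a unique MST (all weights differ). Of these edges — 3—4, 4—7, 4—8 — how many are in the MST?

0

Sort edges by weight, then run Kruskal:
5—6 (1): add — endpoints in different components.
3—5 (2): add — endpoints in different components.
6—7 (4): add — endpoints in different components.
1—6 (7): add — endpoints in different components.
2—7 (8): add — endpoints in different components.
4—5 (9): add — endpoints in different components.
2—3 (11): skip — 2 and 3 already connected.
1—8 (12): add — endpoints in different components.
MST edge set: {5—6, 3—5, 6—7, 1—6, 2—7, 4—5, 1—8}.
Of the listed edges, {} are in the MST → 0.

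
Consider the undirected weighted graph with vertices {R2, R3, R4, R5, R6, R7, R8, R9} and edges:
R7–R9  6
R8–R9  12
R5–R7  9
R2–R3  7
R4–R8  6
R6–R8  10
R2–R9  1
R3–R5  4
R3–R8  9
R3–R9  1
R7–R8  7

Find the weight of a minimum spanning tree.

35

Grow the tree from R4 using Prim:
Step 1: cheapest edge leaving the tree is R4–R8 (6); add R8.
Step 2: cheapest edge leaving the tree is R7–R8 (7); add R7.
Step 3: cheapest edge leaving the tree is R7–R9 (6); add R9.
Step 4: cheapest edge leaving the tree is R2–R9 (1); add R2.
Step 5: cheapest edge leaving the tree is R3–R9 (1); add R3.
Step 6: cheapest edge leaving the tree is R3–R5 (4); add R5.
Step 7: cheapest edge leaving the tree is R6–R8 (10); add R6.
MST edges: R4–R8, R7–R8, R7–R9, R2–R9, R3–R9, R3–R5, R6–R8; total weight 6+7+6+1+1+4+10 = 35.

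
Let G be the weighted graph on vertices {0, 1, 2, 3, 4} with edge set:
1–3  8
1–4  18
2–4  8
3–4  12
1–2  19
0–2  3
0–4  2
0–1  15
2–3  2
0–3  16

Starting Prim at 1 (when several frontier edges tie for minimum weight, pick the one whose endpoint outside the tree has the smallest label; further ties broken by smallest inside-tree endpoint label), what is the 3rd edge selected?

Prim's algorithm from 1:
Step 1: cheapest edge leaving the tree is 1–3 (8); add 3.
Step 2: cheapest edge leaving the tree is 2–3 (2); add 2.
Step 3: cheapest edge leaving the tree is 0–2 (3); add 0.
Step 4: cheapest edge leaving the tree is 0–4 (2); add 4.
The 3rd edge added is 0–2.

0-2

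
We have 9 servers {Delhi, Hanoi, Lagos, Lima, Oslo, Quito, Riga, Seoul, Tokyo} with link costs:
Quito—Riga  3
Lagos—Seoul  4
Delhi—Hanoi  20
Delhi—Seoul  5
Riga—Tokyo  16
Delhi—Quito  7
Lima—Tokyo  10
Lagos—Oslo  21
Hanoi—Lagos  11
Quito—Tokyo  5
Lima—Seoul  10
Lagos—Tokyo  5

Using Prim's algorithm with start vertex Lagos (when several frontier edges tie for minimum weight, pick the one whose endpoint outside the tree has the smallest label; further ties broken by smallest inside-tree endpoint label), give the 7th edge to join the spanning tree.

Hanoi-Lagos

Prim, starting at Lagos.
Step 1: frontier [Lagos—Seoul 4, Lagos—Tokyo 5, Hanoi—Lagos 11, Lagos—Oslo 21] → take Lagos—Seoul (4); add Seoul.
Step 2: frontier [Lagos—Tokyo 5, Hanoi—Lagos 11, Lagos—Oslo 21, Delhi—Seoul 5, Lima—Seoul 10] → take Delhi—Seoul (5); add Delhi.
Step 3: frontier [Delhi—Quito 7, Delhi—Hanoi 20, Lagos—Tokyo 5, Hanoi—Lagos 11, Lagos—Oslo 21, Lima—Seoul 10] → take Lagos—Tokyo (5); add Tokyo.
Step 4: frontier [Delhi—Quito 7, Delhi—Hanoi 20, Hanoi—Lagos 11, Lagos—Oslo 21, Lima—Seoul 10, Quito—Tokyo 5, Lima—Tokyo 10, Riga—Tokyo 16] → take Quito—Tokyo (5); add Quito.
Step 5: frontier [Delhi—Hanoi 20, Hanoi—Lagos 11, Lagos—Oslo 21, Quito—Riga 3, Lima—Seoul 10, Lima—Tokyo 10, Riga—Tokyo 16] → take Quito—Riga (3); add Riga.
Step 6: frontier [Delhi—Hanoi 20, Hanoi—Lagos 11, Lagos—Oslo 21, Lima—Seoul 10, Lima—Tokyo 10] → take Lima—Seoul (10); add Lima.
Step 7: frontier [Delhi—Hanoi 20, Hanoi—Lagos 11, Lagos—Oslo 21] → take Hanoi—Lagos (11); add Hanoi.
Step 8: frontier [Lagos—Oslo 21] → take Lagos—Oslo (21); add Oslo.
The 7th edge added is Hanoi—Lagos.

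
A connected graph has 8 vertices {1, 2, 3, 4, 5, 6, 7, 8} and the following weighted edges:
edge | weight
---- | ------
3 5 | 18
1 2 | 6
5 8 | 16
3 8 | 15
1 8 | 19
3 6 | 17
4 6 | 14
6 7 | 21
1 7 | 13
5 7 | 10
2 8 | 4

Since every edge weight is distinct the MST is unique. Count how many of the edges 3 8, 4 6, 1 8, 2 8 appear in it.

Kruskal: consider edges lightest-first.
2 8 (4): add — endpoints in different components.
1 2 (6): add — endpoints in different components.
5 7 (10): add — endpoints in different components.
1 7 (13): add — endpoints in different components.
4 6 (14): add — endpoints in different components.
3 8 (15): add — endpoints in different components.
5 8 (16): skip — 5 and 8 already connected.
3 6 (17): add — endpoints in different components.
MST edge set: {2 8, 1 2, 5 7, 1 7, 4 6, 3 8, 3 6}.
Of the listed edges, {3 8, 4 6, 2 8} are in the MST → 3.

3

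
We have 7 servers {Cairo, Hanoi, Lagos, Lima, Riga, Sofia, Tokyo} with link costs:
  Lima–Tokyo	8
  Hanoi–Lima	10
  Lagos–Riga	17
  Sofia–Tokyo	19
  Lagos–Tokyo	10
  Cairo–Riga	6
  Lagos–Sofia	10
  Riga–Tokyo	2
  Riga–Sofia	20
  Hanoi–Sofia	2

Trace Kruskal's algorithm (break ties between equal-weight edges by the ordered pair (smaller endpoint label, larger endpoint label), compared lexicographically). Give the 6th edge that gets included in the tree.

Lagos-Sofia

Sort edges by weight, then run Kruskal:
Hanoi–Sofia (2): add — endpoints in different components.
Riga–Tokyo (2): add — endpoints in different components.
Cairo–Riga (6): add — endpoints in different components.
Lima–Tokyo (8): add — endpoints in different components.
Hanoi–Lima (10): add — endpoints in different components.
Lagos–Sofia (10): add — endpoints in different components.
The 6th edge added is Lagos–Sofia.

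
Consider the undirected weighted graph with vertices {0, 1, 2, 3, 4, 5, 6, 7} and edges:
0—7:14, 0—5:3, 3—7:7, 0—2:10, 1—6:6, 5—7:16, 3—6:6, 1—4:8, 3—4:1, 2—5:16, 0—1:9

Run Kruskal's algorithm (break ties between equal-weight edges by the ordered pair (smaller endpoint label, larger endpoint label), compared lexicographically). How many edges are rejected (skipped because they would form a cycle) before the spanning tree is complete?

Kruskal: consider edges lightest-first.
3—4 (1): add — endpoints in different components.
0—5 (3): add — endpoints in different components.
1—6 (6): add — endpoints in different components.
3—6 (6): add — endpoints in different components.
3—7 (7): add — endpoints in different components.
1—4 (8): skip — 1 and 4 already connected.
0—1 (9): add — endpoints in different components.
0—2 (10): add — endpoints in different components.
Edges rejected before the tree was complete: 1.

1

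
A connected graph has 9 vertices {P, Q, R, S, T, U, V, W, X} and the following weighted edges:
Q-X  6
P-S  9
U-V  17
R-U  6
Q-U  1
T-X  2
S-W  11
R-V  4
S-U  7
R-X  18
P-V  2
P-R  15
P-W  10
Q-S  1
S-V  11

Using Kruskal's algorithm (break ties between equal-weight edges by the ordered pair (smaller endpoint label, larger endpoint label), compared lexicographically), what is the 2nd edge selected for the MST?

Sort edges by weight, then run Kruskal:
Q-S (1): add — endpoints in different components.
Q-U (1): add — endpoints in different components.
P-V (2): add — endpoints in different components.
T-X (2): add — endpoints in different components.
R-V (4): add — endpoints in different components.
Q-X (6): add — endpoints in different components.
R-U (6): add — endpoints in different components.
S-U (7): skip — U and S already connected.
P-S (9): skip — P and S already connected.
P-W (10): add — endpoints in different components.
The 2nd edge added is Q-U.

Q-U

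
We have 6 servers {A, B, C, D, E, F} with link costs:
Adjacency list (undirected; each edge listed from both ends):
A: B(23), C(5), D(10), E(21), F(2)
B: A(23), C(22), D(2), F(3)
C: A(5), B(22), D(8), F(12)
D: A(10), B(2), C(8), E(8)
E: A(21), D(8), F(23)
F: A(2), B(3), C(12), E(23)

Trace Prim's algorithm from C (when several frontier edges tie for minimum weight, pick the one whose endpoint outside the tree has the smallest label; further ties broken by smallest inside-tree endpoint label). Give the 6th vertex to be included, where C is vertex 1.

Prim, starting at C.
Step 1: frontier [A–C 5, C–D 8, C–F 12, B–C 22] → take A–C (5); add A.
Step 2: frontier [A–F 2, A–D 10, A–E 21, A–B 23, C–D 8, C–F 12, B–C 22] → take A–F (2); add F.
Step 3: frontier [A–D 10, A–E 21, A–B 23, C–D 8, B–C 22, B–F 3, E–F 23] → take B–F (3); add B.
Step 4: frontier [A–D 10, A–E 21, B–D 2, C–D 8, E–F 23] → take B–D (2); add D.
Step 5: frontier [A–E 21, D–E 8, E–F 23] → take D–E (8); add E.
Vertex order: C, A, F, B, D, E. The 6th vertex is E.

E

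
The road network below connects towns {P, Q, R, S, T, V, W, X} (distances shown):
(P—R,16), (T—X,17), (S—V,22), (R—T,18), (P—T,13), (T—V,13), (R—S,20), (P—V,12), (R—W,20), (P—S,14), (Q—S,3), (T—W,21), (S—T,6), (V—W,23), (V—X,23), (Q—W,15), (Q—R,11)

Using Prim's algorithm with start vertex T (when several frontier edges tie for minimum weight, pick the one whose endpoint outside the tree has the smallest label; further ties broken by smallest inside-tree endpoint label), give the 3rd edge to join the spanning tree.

Prim's algorithm from T:
Step 1: cheapest edge leaving the tree is S—T (6); add S.
Step 2: cheapest edge leaving the tree is Q—S (3); add Q.
Step 3: cheapest edge leaving the tree is Q—R (11); add R.
Step 4: cheapest edge leaving the tree is P—T (13); add P.
Step 5: cheapest edge leaving the tree is P—V (12); add V.
Step 6: cheapest edge leaving the tree is Q—W (15); add W.
Step 7: cheapest edge leaving the tree is T—X (17); add X.
The 3rd edge added is Q—R.

Q-R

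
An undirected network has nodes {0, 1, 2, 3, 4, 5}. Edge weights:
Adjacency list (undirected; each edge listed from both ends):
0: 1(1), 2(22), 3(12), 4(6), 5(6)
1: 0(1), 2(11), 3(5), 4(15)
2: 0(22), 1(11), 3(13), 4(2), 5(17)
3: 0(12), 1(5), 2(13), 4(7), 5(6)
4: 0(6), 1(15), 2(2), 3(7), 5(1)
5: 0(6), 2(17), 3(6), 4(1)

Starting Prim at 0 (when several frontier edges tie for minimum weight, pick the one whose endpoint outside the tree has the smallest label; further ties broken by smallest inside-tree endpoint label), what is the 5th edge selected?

2-4

Grow the tree from 0 using Prim:
Step 1: cheapest edge leaving the tree is 0 1 (1); add 1.
Step 2: cheapest edge leaving the tree is 1 3 (5); add 3.
Step 3: cheapest edge leaving the tree is 0 4 (6); add 4.
Step 4: cheapest edge leaving the tree is 4 5 (1); add 5.
Step 5: cheapest edge leaving the tree is 2 4 (2); add 2.
The 5th edge added is 2 4.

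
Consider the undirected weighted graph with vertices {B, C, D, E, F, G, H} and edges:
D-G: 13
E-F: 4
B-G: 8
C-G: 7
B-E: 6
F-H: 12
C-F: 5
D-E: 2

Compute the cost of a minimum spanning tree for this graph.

Prim's algorithm from B:
Step 1: frontier [B-E 6, B-G 8] → take B-E (6); add E.
Step 2: frontier [B-G 8, D-E 2, E-F 4] → take D-E (2); add D.
Step 3: frontier [B-G 8, D-G 13, E-F 4] → take E-F (4); add F.
Step 4: frontier [B-G 8, D-G 13, C-F 5, F-H 12] → take C-F (5); add C.
Step 5: frontier [B-G 8, C-G 7, D-G 13, F-H 12] → take C-G (7); add G.
Step 6: frontier [F-H 12] → take F-H (12); add H.
MST edges: B-E, D-E, E-F, C-F, C-G, F-H; total weight 6+2+4+5+7+12 = 36.

36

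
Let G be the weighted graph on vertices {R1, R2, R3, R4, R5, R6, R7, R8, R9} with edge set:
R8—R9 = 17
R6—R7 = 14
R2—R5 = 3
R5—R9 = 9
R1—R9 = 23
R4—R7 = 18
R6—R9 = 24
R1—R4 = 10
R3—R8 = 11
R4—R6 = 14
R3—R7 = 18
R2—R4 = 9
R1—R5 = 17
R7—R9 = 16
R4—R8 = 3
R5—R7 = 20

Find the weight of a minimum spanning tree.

Sort edges by weight, then run Kruskal:
R2—R5 (3): add — endpoints in different components.
R4—R8 (3): add — endpoints in different components.
R2—R4 (9): add — endpoints in different components.
R5—R9 (9): add — endpoints in different components.
R1—R4 (10): add — endpoints in different components.
R3—R8 (11): add — endpoints in different components.
R4—R6 (14): add — endpoints in different components.
R6—R7 (14): add — endpoints in different components.
MST edges: R2—R5, R4—R8, R2—R4, R5—R9, R1—R4, R3—R8, R4—R6, R6—R7; total weight 3+3+9+9+10+11+14+14 = 73.

73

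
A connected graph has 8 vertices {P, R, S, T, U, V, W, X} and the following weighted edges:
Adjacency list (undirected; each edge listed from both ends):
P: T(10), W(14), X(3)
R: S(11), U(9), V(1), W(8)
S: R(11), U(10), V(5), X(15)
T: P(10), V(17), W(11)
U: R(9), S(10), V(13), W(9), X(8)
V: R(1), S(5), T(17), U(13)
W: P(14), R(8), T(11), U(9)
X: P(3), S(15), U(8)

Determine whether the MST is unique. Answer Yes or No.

Kruskal's algorithm — process edges by increasing weight (ties by edge label):
R–V (1): add — endpoints in different components.
P–X (3): add — endpoints in different components.
S–V (5): add — endpoints in different components.
R–W (8): add — endpoints in different components.
U–X (8): add — endpoints in different components.
R–U (9): add — endpoints in different components.
U–W (9): skip — W and U already connected.
P–T (10): add — endpoints in different components.
Non-tree edge U–W has weight 9, equal to the heaviest edge on its tree cycle — swapping gives another MST of the same weight. Not unique.

No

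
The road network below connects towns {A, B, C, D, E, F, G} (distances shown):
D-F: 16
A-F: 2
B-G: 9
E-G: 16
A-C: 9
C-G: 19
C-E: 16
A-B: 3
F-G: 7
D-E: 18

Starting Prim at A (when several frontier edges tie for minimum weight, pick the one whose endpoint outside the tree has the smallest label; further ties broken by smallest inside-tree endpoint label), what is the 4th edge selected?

A-C

Grow the tree from A using Prim:
Step 1: cheapest edge leaving the tree is A-F (2); add F.
Step 2: cheapest edge leaving the tree is A-B (3); add B.
Step 3: cheapest edge leaving the tree is F-G (7); add G.
Step 4: cheapest edge leaving the tree is A-C (9); add C.
Step 5: cheapest edge leaving the tree is D-F (16); add D.
Step 6: cheapest edge leaving the tree is C-E (16); add E.
The 4th edge added is A-C.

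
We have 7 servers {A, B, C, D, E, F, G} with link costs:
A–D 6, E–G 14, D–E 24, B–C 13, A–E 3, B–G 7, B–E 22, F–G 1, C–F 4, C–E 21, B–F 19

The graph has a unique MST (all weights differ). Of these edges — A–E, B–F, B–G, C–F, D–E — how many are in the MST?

3

Sort edges by weight, then run Kruskal:
F–G (1): add — endpoints in different components.
A–E (3): add — endpoints in different components.
C–F (4): add — endpoints in different components.
A–D (6): add — endpoints in different components.
B–G (7): add — endpoints in different components.
B–C (13): skip — B and C already connected.
E–G (14): add — endpoints in different components.
MST edge set: {F–G, A–E, C–F, A–D, B–G, E–G}.
Of the listed edges, {A–E, B–G, C–F} are in the MST → 3.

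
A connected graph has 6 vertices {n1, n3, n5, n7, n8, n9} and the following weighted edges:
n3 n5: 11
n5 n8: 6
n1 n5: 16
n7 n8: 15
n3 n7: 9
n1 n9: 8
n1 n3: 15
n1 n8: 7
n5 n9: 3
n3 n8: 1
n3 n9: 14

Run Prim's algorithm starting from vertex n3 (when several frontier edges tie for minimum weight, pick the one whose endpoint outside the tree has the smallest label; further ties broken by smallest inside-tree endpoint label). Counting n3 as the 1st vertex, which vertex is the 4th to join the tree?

n9

Prim, starting at n3.
Step 1: frontier [n3 n8 1, n3 n7 9, n3 n5 11, n3 n9 14, n1 n3 15] → take n3 n8 (1); add n8.
Step 2: frontier [n3 n7 9, n3 n5 11, n3 n9 14, n1 n3 15, n5 n8 6, n1 n8 7, n7 n8 15] → take n5 n8 (6); add n5.
Step 3: frontier [n3 n7 9, n3 n9 14, n1 n3 15, n5 n9 3, n1 n5 16, n1 n8 7, n7 n8 15] → take n5 n9 (3); add n9.
Step 4: frontier [n3 n7 9, n1 n3 15, n1 n5 16, n1 n8 7, n7 n8 15, n1 n9 8] → take n1 n8 (7); add n1.
Step 5: frontier [n3 n7 9, n7 n8 15] → take n3 n7 (9); add n7.
Vertex order: n3, n8, n5, n9, n1, n7. The 4th vertex is n9.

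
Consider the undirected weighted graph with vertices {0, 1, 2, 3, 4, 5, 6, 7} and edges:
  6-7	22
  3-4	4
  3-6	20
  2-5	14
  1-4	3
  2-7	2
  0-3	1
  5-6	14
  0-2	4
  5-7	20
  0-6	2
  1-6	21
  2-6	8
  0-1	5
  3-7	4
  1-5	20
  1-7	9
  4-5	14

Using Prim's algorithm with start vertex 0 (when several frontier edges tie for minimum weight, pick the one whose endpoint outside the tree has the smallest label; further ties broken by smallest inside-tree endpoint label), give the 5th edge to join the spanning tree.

Grow the tree from 0 using Prim:
Step 1: cheapest edge leaving the tree is 0-3 (1); add 3.
Step 2: cheapest edge leaving the tree is 0-6 (2); add 6.
Step 3: cheapest edge leaving the tree is 0-2 (4); add 2.
Step 4: cheapest edge leaving the tree is 2-7 (2); add 7.
Step 5: cheapest edge leaving the tree is 3-4 (4); add 4.
Step 6: cheapest edge leaving the tree is 1-4 (3); add 1.
Step 7: cheapest edge leaving the tree is 2-5 (14); add 5.
The 5th edge added is 3-4.

3-4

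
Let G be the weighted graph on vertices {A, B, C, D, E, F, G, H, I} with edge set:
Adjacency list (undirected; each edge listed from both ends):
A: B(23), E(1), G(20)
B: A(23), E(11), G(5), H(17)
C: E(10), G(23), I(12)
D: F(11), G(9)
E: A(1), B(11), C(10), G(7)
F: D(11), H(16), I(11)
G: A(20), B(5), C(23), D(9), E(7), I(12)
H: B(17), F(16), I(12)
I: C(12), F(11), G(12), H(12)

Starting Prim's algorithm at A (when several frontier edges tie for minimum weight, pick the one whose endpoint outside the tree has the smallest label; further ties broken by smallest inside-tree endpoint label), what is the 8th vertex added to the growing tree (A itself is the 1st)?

I

Prim's algorithm from A:
Step 1: cheapest edge leaving the tree is A-E (1); add E.
Step 2: cheapest edge leaving the tree is E-G (7); add G.
Step 3: cheapest edge leaving the tree is B-G (5); add B.
Step 4: cheapest edge leaving the tree is D-G (9); add D.
Step 5: cheapest edge leaving the tree is C-E (10); add C.
Step 6: cheapest edge leaving the tree is D-F (11); add F.
Step 7: cheapest edge leaving the tree is F-I (11); add I.
Step 8: cheapest edge leaving the tree is H-I (12); add H.
Vertex order: A, E, G, B, D, C, F, I, H. The 8th vertex is I.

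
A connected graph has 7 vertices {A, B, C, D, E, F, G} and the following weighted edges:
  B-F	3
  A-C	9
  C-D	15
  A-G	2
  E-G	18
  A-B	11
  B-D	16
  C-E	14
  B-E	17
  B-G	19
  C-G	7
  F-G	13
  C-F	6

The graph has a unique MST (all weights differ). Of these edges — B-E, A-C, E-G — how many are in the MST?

0

Kruskal: consider edges lightest-first.
A-G (2): add. Components now {A,G} {B} {C} {D} {E} {F}
B-F (3): add. Components now {A,G} {B,F} {C} {D} {E}
C-F (6): add. Components now {A,G} {B,C,F} {D} {E}
C-G (7): add. Components now {A,B,C,F,G} {D} {E}
A-C (9): skip — A and C already connected.
A-B (11): skip — A and B already connected.
F-G (13): skip — F and G already connected.
C-E (14): add. Components now {A,B,C,E,F,G} {D}
C-D (15): add. Components now {A,B,C,D,E,F,G}
MST edge set: {A-G, B-F, C-F, C-G, C-E, C-D}.
Of the listed edges, {} are in the MST → 0.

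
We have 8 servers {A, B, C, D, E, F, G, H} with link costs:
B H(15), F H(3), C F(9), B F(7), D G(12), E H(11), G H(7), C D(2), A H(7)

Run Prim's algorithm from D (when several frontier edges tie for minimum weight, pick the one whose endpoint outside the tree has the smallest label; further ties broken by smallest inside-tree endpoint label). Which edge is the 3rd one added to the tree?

Prim, starting at D.
Step 1: cheapest edge leaving the tree is C D (2); add C.
Step 2: cheapest edge leaving the tree is C F (9); add F.
Step 3: cheapest edge leaving the tree is F H (3); add H.
Step 4: cheapest edge leaving the tree is A H (7); add A.
Step 5: cheapest edge leaving the tree is B F (7); add B.
Step 6: cheapest edge leaving the tree is G H (7); add G.
Step 7: cheapest edge leaving the tree is E H (11); add E.
The 3rd edge added is F H.

F-H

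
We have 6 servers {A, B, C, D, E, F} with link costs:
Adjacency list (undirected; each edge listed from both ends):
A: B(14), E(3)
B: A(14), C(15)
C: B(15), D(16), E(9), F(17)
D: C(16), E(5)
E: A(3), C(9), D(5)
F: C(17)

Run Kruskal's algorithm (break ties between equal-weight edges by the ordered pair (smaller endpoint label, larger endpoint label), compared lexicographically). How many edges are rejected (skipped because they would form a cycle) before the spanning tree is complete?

2

Sort edges by weight, then run Kruskal:
A–E (3): add — endpoints in different components.
D–E (5): add — endpoints in different components.
C–E (9): add — endpoints in different components.
A–B (14): add — endpoints in different components.
B–C (15): skip — B and C already connected.
C–D (16): skip — C and D already connected.
C–F (17): add — endpoints in different components.
Edges rejected before the tree was complete: 2.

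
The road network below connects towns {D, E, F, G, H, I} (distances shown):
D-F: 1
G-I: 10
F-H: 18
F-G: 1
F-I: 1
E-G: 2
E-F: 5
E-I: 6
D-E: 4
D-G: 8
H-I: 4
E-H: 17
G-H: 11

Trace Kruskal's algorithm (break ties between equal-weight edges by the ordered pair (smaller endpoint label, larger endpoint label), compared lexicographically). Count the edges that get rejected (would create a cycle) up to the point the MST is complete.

1

Kruskal's algorithm — process edges by increasing weight (ties by edge label):
D-F (1): add — endpoints in different components.
F-G (1): add — endpoints in different components.
F-I (1): add — endpoints in different components.
E-G (2): add — endpoints in different components.
D-E (4): skip — D and E already connected.
H-I (4): add — endpoints in different components.
Edges rejected before the tree was complete: 1.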